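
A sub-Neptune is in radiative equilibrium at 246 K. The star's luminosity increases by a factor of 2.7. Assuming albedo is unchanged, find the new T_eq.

T_eq ∝ L^(1/4) · d^(−1/2).
T′ = 246 × 2.7^(1/4) = 315 K.

T_eq ≈ 315 K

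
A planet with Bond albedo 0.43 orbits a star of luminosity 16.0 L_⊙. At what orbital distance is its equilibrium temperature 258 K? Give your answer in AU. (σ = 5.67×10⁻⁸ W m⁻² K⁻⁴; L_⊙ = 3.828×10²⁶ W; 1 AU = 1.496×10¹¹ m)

L = 16.0 × 3.828×10²⁶ = 6.12×10²⁷ W.
From T_eq⁴ = L(1−A)/(16πσd²): d = √[L(1−A)/(16πσT_eq⁴)].
d = √[6.12×10²⁷ × 0.57 / (16π × 5.67×10⁻⁸ × (258)⁴)] = 5.26×10¹¹ m = 3.51 AU.

d ≈ 3.51 AU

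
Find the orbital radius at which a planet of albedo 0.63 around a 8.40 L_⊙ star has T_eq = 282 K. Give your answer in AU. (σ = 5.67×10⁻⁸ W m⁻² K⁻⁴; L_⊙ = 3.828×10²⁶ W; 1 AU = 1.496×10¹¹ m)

L = 8.40 × 3.828×10²⁶ = 3.22×10²⁷ W.
From T_eq⁴ = L(1−A)/(16πσd²): d = √[L(1−A)/(16πσT_eq⁴)].
d = √[3.22×10²⁷ × 0.37 / (16π × 5.67×10⁻⁸ × (282)⁴)] = 2.57×10¹¹ m = 1.72 AU.

d ≈ 1.72 AU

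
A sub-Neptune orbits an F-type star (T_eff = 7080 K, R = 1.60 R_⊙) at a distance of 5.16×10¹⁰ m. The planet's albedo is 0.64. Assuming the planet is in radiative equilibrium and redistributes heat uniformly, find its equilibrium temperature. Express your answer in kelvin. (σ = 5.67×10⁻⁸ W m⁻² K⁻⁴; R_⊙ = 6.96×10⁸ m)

R_⋆ = 1.60 × 6.96×10⁸ = 1.11×10⁹ m.
L = 4πR_⋆²σT_⋆⁴ = 4π(1.11×10⁹)² × 5.67×10⁻⁸ × (7080)⁴ = 2.22×10²⁷ W.
S = L/(4πd²) = 6.64×10⁴ W m⁻².
Energy balance: absorbed = emitted ⇒ πR²·S(1−A) = 4πR²·σT_eq⁴, so T_eq⁴ = S(1−A)/(4σ).
T_eq = [6.64×10⁴ × 0.36 / (4 × 5.67×10⁻⁸)]^(1/4) = (1.05×10¹¹)^(1/4) = 570 K.

T_eq ≈ 570 K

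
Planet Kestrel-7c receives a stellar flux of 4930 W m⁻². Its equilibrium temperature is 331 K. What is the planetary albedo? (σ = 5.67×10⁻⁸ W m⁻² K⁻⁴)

From T_eq⁴ = S(1−A)/(4σ): 1−A = 4σT_eq⁴/S.
1−A = 4 × 5.67×10⁻⁸ × (331)⁴ / 4930 = 0.552.

A ≈ 0.45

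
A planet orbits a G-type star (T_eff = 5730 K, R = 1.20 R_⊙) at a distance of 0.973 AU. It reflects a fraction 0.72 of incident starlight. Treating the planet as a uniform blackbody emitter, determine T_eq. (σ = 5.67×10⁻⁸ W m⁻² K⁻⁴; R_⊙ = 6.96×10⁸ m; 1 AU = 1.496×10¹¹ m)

T_eq ≈ 223 K

R_⋆ = 1.20 × 6.96×10⁸ = 8.35×10⁸ m.
d = 0.973 AU = 1.46×10¹¹ m.
L = 4πR_⋆²σT_⋆⁴ = 4π(8.35×10⁸)² × 5.67×10⁻⁸ × (5730)⁴ = 5.36×10²⁶ W.
S = L/(4πd²) = 2010 W m⁻².
Energy balance: absorbed = emitted ⇒ πR²·S(1−A) = 4πR²·σT_eq⁴, so T_eq⁴ = S(1−A)/(4σ).
T_eq = [2010 × 0.28 / (4 × 5.67×10⁻⁸)]^(1/4) = (2.48×10⁹)^(1/4) = 223 K.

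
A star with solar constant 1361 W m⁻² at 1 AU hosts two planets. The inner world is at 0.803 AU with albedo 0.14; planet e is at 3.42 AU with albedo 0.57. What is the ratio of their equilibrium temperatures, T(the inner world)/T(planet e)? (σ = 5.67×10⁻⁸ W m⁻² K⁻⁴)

T_eq = [S₀(1−A)/(4σd²)]^(1/4), so T ∝ (1−A)^(1/4) / √d.
T₁ = [1361×0.86/(4×5.67×10⁻⁸×0.803²)]^(1/4) = 299.10 K.
T₂ = [1361×0.43/(4×5.67×10⁻⁸×3.42²)]^(1/4) = 121.87 K.

T₁/T₂ ≈ 2.454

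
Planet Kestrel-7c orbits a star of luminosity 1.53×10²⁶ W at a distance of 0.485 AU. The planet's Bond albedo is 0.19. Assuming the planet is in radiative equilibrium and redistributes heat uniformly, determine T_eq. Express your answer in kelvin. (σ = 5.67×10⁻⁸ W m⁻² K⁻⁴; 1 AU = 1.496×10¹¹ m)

T_eq ≈ 301 K

d = 0.485 AU = 7.26×10¹⁰ m.
Flux: S = L/(4πd²) = 1.53×10²⁶/(4π×(7.26×10¹⁰)²) = 2310 W m⁻².
Energy balance: absorbed = emitted ⇒ πR²·S(1−A) = 4πR²·σT_eq⁴, so T_eq⁴ = S(1−A)/(4σ).
T_eq = [2310 × 0.81 / (4 × 5.67×10⁻⁸)]^(1/4) = (8.26×10⁹)^(1/4) = 301 K.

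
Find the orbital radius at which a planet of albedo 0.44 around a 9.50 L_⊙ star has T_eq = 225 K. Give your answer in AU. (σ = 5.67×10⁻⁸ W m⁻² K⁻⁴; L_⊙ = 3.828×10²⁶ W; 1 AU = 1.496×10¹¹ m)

L = 9.50 × 3.828×10²⁶ = 3.64×10²⁷ W.
From T_eq⁴ = L(1−A)/(16πσd²): d = √[L(1−A)/(16πσT_eq⁴)].
d = √[3.64×10²⁷ × 0.56 / (16π × 5.67×10⁻⁸ × (225)⁴)] = 5.28×10¹¹ m = 3.53 AU.

d ≈ 3.53 AU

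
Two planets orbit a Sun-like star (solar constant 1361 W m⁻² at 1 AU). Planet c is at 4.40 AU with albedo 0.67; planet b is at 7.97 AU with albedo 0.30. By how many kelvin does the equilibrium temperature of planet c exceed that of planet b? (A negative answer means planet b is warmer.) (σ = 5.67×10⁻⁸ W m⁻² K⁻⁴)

ΔT ≈ 10.4 K

T_eq = [S₀(1−A)/(4σd²)]^(1/4), so T ∝ (1−A)^(1/4) / √d.
T₁ = [1361×0.33/(4×5.67×10⁻⁸×4.40²)]^(1/4) = 100.57 K.
T₂ = [1361×0.70/(4×5.67×10⁻⁸×7.97²)]^(1/4) = 90.18 K.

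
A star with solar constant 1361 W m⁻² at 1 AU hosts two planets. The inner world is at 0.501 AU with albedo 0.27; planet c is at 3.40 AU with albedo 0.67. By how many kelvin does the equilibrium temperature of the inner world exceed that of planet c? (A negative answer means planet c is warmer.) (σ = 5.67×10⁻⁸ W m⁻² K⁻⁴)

T_eq = [S₀(1−A)/(4σd²)]^(1/4), so T ∝ (1−A)^(1/4) / √d.
T₁ = [1361×0.73/(4×5.67×10⁻⁸×0.501²)]^(1/4) = 363.47 K.
T₂ = [1361×0.33/(4×5.67×10⁻⁸×3.40²)]^(1/4) = 114.40 K.

ΔT ≈ 249.1 K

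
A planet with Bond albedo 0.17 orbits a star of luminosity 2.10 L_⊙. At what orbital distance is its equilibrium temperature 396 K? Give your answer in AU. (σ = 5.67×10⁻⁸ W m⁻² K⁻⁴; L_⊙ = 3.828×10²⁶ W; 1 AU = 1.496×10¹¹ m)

d ≈ 0.652 AU

L = 2.10 × 3.828×10²⁶ = 8.04×10²⁶ W.
From T_eq⁴ = L(1−A)/(16πσd²): d = √[L(1−A)/(16πσT_eq⁴)].
d = √[8.04×10²⁶ × 0.83 / (16π × 5.67×10⁻⁸ × (396)⁴)] = 9.76×10¹⁰ m = 0.652 AU.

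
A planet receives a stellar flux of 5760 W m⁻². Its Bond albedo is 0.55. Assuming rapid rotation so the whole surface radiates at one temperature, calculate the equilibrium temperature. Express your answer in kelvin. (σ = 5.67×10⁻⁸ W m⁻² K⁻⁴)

Energy balance: absorbed = emitted ⇒ πR²·S(1−A) = 4πR²·σT_eq⁴, so T_eq⁴ = S(1−A)/(4σ).
T_eq = [5760 × 0.45 / (4 × 5.67×10⁻⁸)]^(1/4) = (1.14×10¹⁰)^(1/4) = 327 K.

T_eq ≈ 327 K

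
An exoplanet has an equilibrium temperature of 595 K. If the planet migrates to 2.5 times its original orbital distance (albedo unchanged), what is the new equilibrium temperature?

T_eq ≈ 376 K

T_eq ∝ L^(1/4) · d^(−1/2).
T′ = 595 / 2.5^(1/2) = 376 K.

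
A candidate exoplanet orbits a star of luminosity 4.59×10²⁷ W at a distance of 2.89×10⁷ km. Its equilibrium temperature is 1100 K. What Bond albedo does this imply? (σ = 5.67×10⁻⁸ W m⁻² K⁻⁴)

d = 2.89×10⁷ km = 2.89×10¹⁰ m.
Flux: S = L/(4πd²) = 4.59×10²⁷/(4π×(2.89×10¹⁰)²) = 4.37×10⁵ W m⁻².
From T_eq⁴ = S(1−A)/(4σ): 1−A = 4σT_eq⁴/S.
1−A = 4 × 5.67×10⁻⁸ × (1100)⁴ / 4.37×10⁵ = 0.759.

A ≈ 0.24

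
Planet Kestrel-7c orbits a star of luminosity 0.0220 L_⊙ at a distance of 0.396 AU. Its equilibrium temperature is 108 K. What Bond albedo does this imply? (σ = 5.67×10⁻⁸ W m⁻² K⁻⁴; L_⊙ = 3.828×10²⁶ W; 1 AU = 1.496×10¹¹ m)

d = 0.396 AU = 5.92×10¹⁰ m.
L = 0.0220 × 3.828×10²⁶ = 8.42×10²⁴ W.
Flux: S = L/(4πd²) = 8.42×10²⁴/(4π×(5.92×10¹⁰)²) = 191 W m⁻².
From T_eq⁴ = S(1−A)/(4σ): 1−A = 4σT_eq⁴/S.
1−A = 4 × 5.67×10⁻⁸ × (108)⁴ / 191 = 0.162.

A ≈ 0.84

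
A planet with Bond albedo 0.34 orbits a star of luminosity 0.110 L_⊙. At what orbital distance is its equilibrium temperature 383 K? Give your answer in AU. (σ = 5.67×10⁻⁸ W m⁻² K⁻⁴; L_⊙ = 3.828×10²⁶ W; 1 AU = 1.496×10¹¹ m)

L = 0.110 × 3.828×10²⁶ = 4.21×10²⁵ W.
From T_eq⁴ = L(1−A)/(16πσd²): d = √[L(1−A)/(16πσT_eq⁴)].
d = √[4.21×10²⁵ × 0.66 / (16π × 5.67×10⁻⁸ × (383)⁴)] = 2.13×10¹⁰ m = 0.142 AU.

d ≈ 0.142 AU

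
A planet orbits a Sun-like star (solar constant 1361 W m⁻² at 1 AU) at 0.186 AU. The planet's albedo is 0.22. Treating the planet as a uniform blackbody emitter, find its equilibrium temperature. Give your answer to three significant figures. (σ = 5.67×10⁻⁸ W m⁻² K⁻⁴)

Flux at 0.186 AU: S = 1361/0.186² = 3.93×10⁴ W m⁻².
Energy balance: absorbed = emitted ⇒ πR²·S(1−A) = 4πR²·σT_eq⁴, so T_eq⁴ = S(1−A)/(4σ).
T_eq = [3.93×10⁴ × 0.78 / (4 × 5.67×10⁻⁸)]^(1/4) = (1.35×10¹¹)^(1/4) = 606 K.

T_eq ≈ 606 K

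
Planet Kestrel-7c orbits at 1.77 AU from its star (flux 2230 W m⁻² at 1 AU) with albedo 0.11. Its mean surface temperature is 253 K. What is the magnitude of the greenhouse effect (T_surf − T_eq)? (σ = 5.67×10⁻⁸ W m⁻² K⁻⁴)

S = 2230/1.77² = 711.8 W m⁻².
T_eq = [S(1−A)/(4σ)]^(1/4) = [711.8×0.89/(4×5.67×10⁻⁸)]^(1/4) = 229.9 K.
ΔT = T_surf − T_eq = 253 − 229.9.

ΔT ≈ 23.1 K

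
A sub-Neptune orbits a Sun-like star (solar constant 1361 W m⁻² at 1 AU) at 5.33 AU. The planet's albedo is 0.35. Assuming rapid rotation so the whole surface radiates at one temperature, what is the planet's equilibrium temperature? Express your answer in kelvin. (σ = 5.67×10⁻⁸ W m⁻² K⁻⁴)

T_eq ≈ 108 K

Flux at 5.33 AU: S = 1361/5.33² = 47.9 W m⁻².
Energy balance: absorbed = emitted ⇒ πR²·S(1−A) = 4πR²·σT_eq⁴, so T_eq⁴ = S(1−A)/(4σ).
T_eq = [47.9 × 0.65 / (4 × 5.67×10⁻⁸)]^(1/4) = (1.37×10⁸)^(1/4) = 108 K.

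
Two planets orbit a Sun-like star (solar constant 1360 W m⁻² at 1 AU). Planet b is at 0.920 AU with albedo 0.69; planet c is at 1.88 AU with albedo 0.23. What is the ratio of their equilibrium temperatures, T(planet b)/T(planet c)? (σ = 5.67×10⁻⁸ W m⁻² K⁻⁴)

T₁/T₂ ≈ 1.139

T_eq = [S₀(1−A)/(4σd²)]^(1/4), so T ∝ (1−A)^(1/4) / √d.
T₁ = [1360×0.31/(4×5.67×10⁻⁸×0.920²)]^(1/4) = 216.48 K.
T₂ = [1360×0.77/(4×5.67×10⁻⁸×1.88²)]^(1/4) = 190.12 K.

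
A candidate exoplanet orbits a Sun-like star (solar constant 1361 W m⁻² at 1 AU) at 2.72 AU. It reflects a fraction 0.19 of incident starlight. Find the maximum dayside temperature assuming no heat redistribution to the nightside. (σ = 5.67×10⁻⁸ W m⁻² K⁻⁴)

Flux at 2.72 AU: S = 1361/2.72² = 184 W m⁻².
With no redistribution each surface element balances locally: S(1−A) = σT⁴.
T = [184 × 0.81 / 5.67×10⁻⁸]^(1/4) = (2.63×10⁹)^(1/4) = 226 K.

T_ss ≈ 226 K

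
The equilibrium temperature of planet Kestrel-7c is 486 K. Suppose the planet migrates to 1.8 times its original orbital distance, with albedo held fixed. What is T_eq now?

T_eq ∝ L^(1/4) · d^(−1/2).
T′ = 486 / 1.8^(1/2) = 362 K.

T_eq ≈ 362 K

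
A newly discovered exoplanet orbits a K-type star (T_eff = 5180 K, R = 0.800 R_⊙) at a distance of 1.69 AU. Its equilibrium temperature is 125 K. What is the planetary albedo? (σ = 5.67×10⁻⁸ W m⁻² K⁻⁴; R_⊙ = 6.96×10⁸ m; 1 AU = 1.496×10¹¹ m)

R_⋆ = 0.800 × 6.96×10⁸ = 5.57×10⁸ m.
d = 1.69 AU = 2.53×10¹¹ m.
L = 4πR_⋆²σT_⋆⁴ = 4π(5.57×10⁸)² × 5.67×10⁻⁸ × (5180)⁴ = 1.59×10²⁶ W.
S = L/(4πd²) = 198 W m⁻².
From T_eq⁴ = S(1−A)/(4σ): 1−A = 4σT_eq⁴/S.
1−A = 4 × 5.67×10⁻⁸ × (125)⁴ / 198 = 0.280.

A ≈ 0.72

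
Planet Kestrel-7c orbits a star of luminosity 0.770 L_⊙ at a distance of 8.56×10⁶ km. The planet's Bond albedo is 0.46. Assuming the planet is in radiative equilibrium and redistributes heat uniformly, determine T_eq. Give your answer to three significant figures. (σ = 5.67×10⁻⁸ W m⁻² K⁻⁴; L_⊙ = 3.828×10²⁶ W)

d = 8.56×10⁶ km = 8.56×10⁹ m.
L = 0.770 × 3.828×10²⁶ = 2.95×10²⁶ W.
Flux: S = L/(4πd²) = 2.95×10²⁶/(4π×(8.56×10⁹)²) = 3.20×10⁵ W m⁻².
Energy balance: absorbed = emitted ⇒ πR²·S(1−A) = 4πR²·σT_eq⁴, so T_eq⁴ = S(1−A)/(4σ).
T_eq = [3.20×10⁵ × 0.54 / (4 × 5.67×10⁻⁸)]^(1/4) = (7.62×10¹¹)^(1/4) = 934 K.

T_eq ≈ 934 K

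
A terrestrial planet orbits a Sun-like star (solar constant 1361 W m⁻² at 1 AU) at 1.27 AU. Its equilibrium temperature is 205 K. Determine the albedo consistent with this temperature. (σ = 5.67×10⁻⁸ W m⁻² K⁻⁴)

Flux at 1.27 AU: S = 1361/1.27² = 844 W m⁻².
From T_eq⁴ = S(1−A)/(4σ): 1−A = 4σT_eq⁴/S.
1−A = 4 × 5.67×10⁻⁸ × (205)⁴ / 844 = 0.475.

A ≈ 0.53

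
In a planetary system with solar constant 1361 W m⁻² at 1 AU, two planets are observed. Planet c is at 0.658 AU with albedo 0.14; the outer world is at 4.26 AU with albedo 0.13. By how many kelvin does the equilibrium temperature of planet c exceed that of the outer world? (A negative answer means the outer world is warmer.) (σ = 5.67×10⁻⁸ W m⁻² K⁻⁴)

T_eq = [S₀(1−A)/(4σd²)]^(1/4), so T ∝ (1−A)^(1/4) / √d.
T₁ = [1361×0.86/(4×5.67×10⁻⁸×0.658²)]^(1/4) = 330.42 K.
T₂ = [1361×0.87/(4×5.67×10⁻⁸×4.26²)]^(1/4) = 130.24 K.

ΔT ≈ 200.2 K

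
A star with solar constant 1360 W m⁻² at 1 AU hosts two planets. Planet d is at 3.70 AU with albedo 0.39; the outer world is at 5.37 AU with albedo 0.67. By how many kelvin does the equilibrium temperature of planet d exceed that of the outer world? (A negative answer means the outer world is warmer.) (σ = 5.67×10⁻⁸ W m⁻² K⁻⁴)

T_eq = [S₀(1−A)/(4σd²)]^(1/4), so T ∝ (1−A)^(1/4) / √d.
T₁ = [1360×0.61/(4×5.67×10⁻⁸×3.70²)]^(1/4) = 127.85 K.
T₂ = [1360×0.33/(4×5.67×10⁻⁸×5.37²)]^(1/4) = 91.02 K.

ΔT ≈ 36.8 K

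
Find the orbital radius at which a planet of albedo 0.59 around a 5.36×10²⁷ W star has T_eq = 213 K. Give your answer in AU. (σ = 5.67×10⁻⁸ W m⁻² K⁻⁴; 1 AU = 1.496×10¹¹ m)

From T_eq⁴ = L(1−A)/(16πσd²): d = √[L(1−A)/(16πσT_eq⁴)].
d = √[5.36×10²⁷ × 0.41 / (16π × 5.67×10⁻⁸ × (213)⁴)] = 6.12×10¹¹ m = 4.09 AU.

d ≈ 4.09 AU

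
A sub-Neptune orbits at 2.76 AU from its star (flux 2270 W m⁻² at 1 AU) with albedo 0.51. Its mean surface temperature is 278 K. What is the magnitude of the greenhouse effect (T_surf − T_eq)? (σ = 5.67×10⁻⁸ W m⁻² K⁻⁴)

S = 2270/2.76² = 298.0 W m⁻².
T_eq = [S(1−A)/(4σ)]^(1/4) = [298.0×0.49/(4×5.67×10⁻⁸)]^(1/4) = 159.3 K.
ΔT = T_surf − T_eq = 278 − 159.3.

ΔT ≈ 118.7 K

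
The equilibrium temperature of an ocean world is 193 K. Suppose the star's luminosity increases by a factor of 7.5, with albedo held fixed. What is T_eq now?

T_eq ∝ L^(1/4) · d^(−1/2).
T′ = 193 × 7.5^(1/4) = 319 K.

T_eq ≈ 319 K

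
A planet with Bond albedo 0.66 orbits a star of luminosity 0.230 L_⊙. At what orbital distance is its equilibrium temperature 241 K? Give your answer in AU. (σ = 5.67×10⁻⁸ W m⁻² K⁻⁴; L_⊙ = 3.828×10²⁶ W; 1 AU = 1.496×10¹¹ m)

L = 0.230 × 3.828×10²⁶ = 8.80×10²⁵ W.
From T_eq⁴ = L(1−A)/(16πσd²): d = √[L(1−A)/(16πσT_eq⁴)].
d = √[8.80×10²⁵ × 0.34 / (16π × 5.67×10⁻⁸ × (241)⁴)] = 5.58×10¹⁰ m = 0.373 AU.

d ≈ 0.373 AU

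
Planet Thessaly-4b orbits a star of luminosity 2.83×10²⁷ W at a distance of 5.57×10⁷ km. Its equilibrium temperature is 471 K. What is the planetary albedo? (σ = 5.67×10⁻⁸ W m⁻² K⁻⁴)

A ≈ 0.85

d = 5.57×10⁷ km = 5.57×10¹⁰ m.
Flux: S = L/(4πd²) = 2.83×10²⁷/(4π×(5.57×10¹⁰)²) = 7.26×10⁴ W m⁻².
From T_eq⁴ = S(1−A)/(4σ): 1−A = 4σT_eq⁴/S.
1−A = 4 × 5.67×10⁻⁸ × (471)⁴ / 7.26×10⁴ = 0.154.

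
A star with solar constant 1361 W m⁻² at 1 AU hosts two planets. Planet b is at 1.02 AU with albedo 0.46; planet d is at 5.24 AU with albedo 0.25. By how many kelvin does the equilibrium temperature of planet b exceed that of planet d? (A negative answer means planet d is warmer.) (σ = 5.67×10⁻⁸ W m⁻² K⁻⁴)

ΔT ≈ 123.1 K

T_eq = [S₀(1−A)/(4σd²)]^(1/4), so T ∝ (1−A)^(1/4) / √d.
T₁ = [1361×0.54/(4×5.67×10⁻⁸×1.02²)]^(1/4) = 236.24 K.
T₂ = [1361×0.75/(4×5.67×10⁻⁸×5.24²)]^(1/4) = 113.15 K.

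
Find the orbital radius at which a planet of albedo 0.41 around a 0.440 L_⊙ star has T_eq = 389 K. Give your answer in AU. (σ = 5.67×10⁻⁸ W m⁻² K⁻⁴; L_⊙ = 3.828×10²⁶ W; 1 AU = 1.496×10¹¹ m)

d ≈ 0.261 AU

L = 0.440 × 3.828×10²⁶ = 1.68×10²⁶ W.
From T_eq⁴ = L(1−A)/(16πσd²): d = √[L(1−A)/(16πσT_eq⁴)].
d = √[1.68×10²⁶ × 0.59 / (16π × 5.67×10⁻⁸ × (389)⁴)] = 3.90×10¹⁰ m = 0.261 AU.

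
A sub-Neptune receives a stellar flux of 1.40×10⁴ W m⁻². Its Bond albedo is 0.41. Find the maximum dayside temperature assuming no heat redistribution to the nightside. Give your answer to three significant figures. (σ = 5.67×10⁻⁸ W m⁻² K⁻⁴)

T_ss ≈ 618 K

With no redistribution each surface element balances locally: S(1−A) = σT⁴.
T = [1.40×10⁴ × 0.59 / 5.67×10⁻⁸]^(1/4) = (1.46×10¹¹)^(1/4) = 618 K.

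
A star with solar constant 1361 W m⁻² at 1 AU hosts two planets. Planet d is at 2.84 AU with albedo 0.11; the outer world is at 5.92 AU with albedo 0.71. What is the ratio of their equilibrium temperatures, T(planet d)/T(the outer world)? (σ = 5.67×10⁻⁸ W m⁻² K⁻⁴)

T_eq = [S₀(1−A)/(4σd²)]^(1/4), so T ∝ (1−A)^(1/4) / √d.
T₁ = [1361×0.89/(4×5.67×10⁻⁸×2.84²)]^(1/4) = 160.41 K.
T₂ = [1361×0.29/(4×5.67×10⁻⁸×5.92²)]^(1/4) = 83.94 K.

T₁/T₂ ≈ 1.911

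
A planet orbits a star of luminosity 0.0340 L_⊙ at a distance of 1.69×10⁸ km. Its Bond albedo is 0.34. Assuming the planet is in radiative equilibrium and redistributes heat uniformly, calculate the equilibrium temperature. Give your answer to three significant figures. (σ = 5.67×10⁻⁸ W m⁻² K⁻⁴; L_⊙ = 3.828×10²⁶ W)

T_eq ≈ 101 K

d = 1.69×10⁸ km = 1.69×10¹¹ m.
L = 0.0340 × 3.828×10²⁶ = 1.30×10²⁵ W.
Flux: S = L/(4πd²) = 1.30×10²⁵/(4π×(1.69×10¹¹)²) = 36.3 W m⁻².
Energy balance: absorbed = emitted ⇒ πR²·S(1−A) = 4πR²·σT_eq⁴, so T_eq⁴ = S(1−A)/(4σ).
T_eq = [36.3 × 0.66 / (4 × 5.67×10⁻⁸)]^(1/4) = (1.06×10⁸)^(1/4) = 101 K.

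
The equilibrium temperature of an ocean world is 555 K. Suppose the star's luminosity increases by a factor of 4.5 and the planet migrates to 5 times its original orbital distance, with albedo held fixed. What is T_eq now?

T_eq ∝ L^(1/4) · d^(−1/2).
T′ = 555 × 4.5^(1/4) / 5^(1/2) = 362 K.

T_eq ≈ 362 K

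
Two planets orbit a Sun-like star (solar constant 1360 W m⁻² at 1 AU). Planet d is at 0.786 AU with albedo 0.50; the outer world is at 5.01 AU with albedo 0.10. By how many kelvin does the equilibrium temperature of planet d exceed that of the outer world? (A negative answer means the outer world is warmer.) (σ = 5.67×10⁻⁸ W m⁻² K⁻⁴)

ΔT ≈ 142.8 K

T_eq = [S₀(1−A)/(4σd²)]^(1/4), so T ∝ (1−A)^(1/4) / √d.
T₁ = [1360×0.50/(4×5.67×10⁻⁸×0.786²)]^(1/4) = 263.94 K.
T₂ = [1360×0.90/(4×5.67×10⁻⁸×5.01²)]^(1/4) = 121.09 K.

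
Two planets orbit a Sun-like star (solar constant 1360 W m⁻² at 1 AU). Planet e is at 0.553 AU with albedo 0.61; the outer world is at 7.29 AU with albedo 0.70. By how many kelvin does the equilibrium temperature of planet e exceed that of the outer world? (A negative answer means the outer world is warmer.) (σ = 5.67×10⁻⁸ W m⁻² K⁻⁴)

ΔT ≈ 219.4 K

T_eq = [S₀(1−A)/(4σd²)]^(1/4), so T ∝ (1−A)^(1/4) / √d.
T₁ = [1360×0.39/(4×5.67×10⁻⁸×0.553²)]^(1/4) = 295.72 K.
T₂ = [1360×0.30/(4×5.67×10⁻⁸×7.29²)]^(1/4) = 76.28 K.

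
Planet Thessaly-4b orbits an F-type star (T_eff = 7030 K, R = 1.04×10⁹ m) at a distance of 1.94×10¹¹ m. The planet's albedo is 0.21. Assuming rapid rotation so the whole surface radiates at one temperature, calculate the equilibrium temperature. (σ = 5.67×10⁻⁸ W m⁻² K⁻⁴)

T_eq ≈ 343 K

L = 4πR_⋆²σT_⋆⁴ = 4π(1.04×10⁹)² × 5.67×10⁻⁸ × (7030)⁴ = 1.88×10²⁷ W.
S = L/(4πd²) = 3980 W m⁻².
Energy balance: absorbed = emitted ⇒ πR²·S(1−A) = 4πR²·σT_eq⁴, so T_eq⁴ = S(1−A)/(4σ).
T_eq = [3980 × 0.79 / (4 × 5.67×10⁻⁸)]^(1/4) = (1.39×10¹⁰)^(1/4) = 343 K.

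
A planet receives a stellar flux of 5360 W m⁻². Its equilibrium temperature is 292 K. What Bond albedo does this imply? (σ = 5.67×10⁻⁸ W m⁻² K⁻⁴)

From T_eq⁴ = S(1−A)/(4σ): 1−A = 4σT_eq⁴/S.
1−A = 4 × 5.67×10⁻⁸ × (292)⁴ / 5360 = 0.308.

A ≈ 0.69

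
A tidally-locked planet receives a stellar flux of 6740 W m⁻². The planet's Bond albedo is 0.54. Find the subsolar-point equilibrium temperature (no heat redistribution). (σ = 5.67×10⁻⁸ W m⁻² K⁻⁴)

At the subsolar point the surface absorbs S(1−A) and emits σT⁴ per unit area — no factor of 4, since only the local patch is in balance.
T = [6740 × 0.46 / 5.67×10⁻⁸]^(1/4) = (5.47×10¹⁰)^(1/4) = 484 K.

T_ss ≈ 484 K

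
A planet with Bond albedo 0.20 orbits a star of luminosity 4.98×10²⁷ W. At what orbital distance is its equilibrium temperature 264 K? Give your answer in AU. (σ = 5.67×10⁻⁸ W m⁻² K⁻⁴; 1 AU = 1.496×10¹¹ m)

d ≈ 3.59 AU

From T_eq⁴ = L(1−A)/(16πσd²): d = √[L(1−A)/(16πσT_eq⁴)].
d = √[4.98×10²⁷ × 0.80 / (16π × 5.67×10⁻⁸ × (264)⁴)] = 5.36×10¹¹ m = 3.59 AU.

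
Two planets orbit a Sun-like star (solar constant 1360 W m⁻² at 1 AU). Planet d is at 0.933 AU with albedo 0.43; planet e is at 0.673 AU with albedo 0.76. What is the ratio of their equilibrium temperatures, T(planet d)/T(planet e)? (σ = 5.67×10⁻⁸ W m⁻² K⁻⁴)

T_eq = [S₀(1−A)/(4σd²)]^(1/4), so T ∝ (1−A)^(1/4) / √d.
T₁ = [1360×0.57/(4×5.67×10⁻⁸×0.933²)]^(1/4) = 250.32 K.
T₂ = [1360×0.24/(4×5.67×10⁻⁸×0.673²)]^(1/4) = 237.42 K.

T₁/T₂ ≈ 1.054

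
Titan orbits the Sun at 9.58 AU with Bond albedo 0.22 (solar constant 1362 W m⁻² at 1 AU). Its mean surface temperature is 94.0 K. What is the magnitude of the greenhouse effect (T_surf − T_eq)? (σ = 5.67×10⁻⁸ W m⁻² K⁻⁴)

ΔT ≈ 9.5 K

S = 1362/9.58² = 14.84 W m⁻².
T_eq = [S(1−A)/(4σ)]^(1/4) = [14.84×0.78/(4×5.67×10⁻⁸)]^(1/4) = 84.5 K.
ΔT = T_surf − T_eq = 94 − 84.5.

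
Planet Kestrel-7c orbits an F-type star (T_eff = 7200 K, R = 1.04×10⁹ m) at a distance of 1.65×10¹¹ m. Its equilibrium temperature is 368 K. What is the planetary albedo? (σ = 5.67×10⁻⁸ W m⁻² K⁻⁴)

L = 4πR_⋆²σT_⋆⁴ = 4π(1.04×10⁹)² × 5.67×10⁻⁸ × (7200)⁴ = 2.07×10²⁷ W.
S = L/(4πd²) = 6050 W m⁻².
From T_eq⁴ = S(1−A)/(4σ): 1−A = 4σT_eq⁴/S.
1−A = 4 × 5.67×10⁻⁸ × (368)⁴ / 6050 = 0.687.

A ≈ 0.31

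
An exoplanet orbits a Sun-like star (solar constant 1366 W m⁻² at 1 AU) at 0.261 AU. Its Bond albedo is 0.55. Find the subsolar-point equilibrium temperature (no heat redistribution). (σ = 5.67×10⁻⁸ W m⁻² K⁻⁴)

T_ss ≈ 632 K

Flux at 0.261 AU: S = 1366/0.261² = 2.01×10⁴ W m⁻².
At the subsolar point the surface absorbs S(1−A) and emits σT⁴ per unit area — no factor of 4, since only the local patch is in balance.
T = [2.01×10⁴ × 0.45 / 5.67×10⁻⁸]^(1/4) = (1.59×10¹¹)^(1/4) = 632 K.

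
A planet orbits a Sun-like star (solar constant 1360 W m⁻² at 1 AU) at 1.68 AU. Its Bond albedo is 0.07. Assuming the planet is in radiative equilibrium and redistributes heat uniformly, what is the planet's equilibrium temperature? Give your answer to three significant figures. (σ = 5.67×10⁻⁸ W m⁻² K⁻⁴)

T_eq ≈ 211 K

Flux at 1.68 AU: S = 1360/1.68² = 482 W m⁻².
Energy balance: absorbed = emitted ⇒ πR²·S(1−A) = 4πR²·σT_eq⁴, so T_eq⁴ = S(1−A)/(4σ).
T_eq = [482 × 0.93 / (4 × 5.67×10⁻⁸)]^(1/4) = (1.98×10⁹)^(1/4) = 211 K.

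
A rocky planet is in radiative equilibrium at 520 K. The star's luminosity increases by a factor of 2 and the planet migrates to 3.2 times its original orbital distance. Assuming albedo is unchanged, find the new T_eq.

T_eq ≈ 346 K

T_eq ∝ L^(1/4) · d^(−1/2).
T′ = 520 × 2^(1/4) / 3.2^(1/2) = 346 K.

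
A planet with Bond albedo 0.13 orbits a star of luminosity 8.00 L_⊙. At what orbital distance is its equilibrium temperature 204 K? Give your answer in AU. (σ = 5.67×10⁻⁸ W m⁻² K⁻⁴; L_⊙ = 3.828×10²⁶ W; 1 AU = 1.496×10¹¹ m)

d ≈ 4.91 AU

L = 8.00 × 3.828×10²⁶ = 3.06×10²⁷ W.
From T_eq⁴ = L(1−A)/(16πσd²): d = √[L(1−A)/(16πσT_eq⁴)].
d = √[3.06×10²⁷ × 0.87 / (16π × 5.67×10⁻⁸ × (204)⁴)] = 7.35×10¹¹ m = 4.91 AU.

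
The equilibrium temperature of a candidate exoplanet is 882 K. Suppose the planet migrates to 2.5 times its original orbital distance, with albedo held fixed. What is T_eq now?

T_eq ≈ 558 K

T_eq ∝ L^(1/4) · d^(−1/2).
T′ = 882 / 2.5^(1/2) = 558 K.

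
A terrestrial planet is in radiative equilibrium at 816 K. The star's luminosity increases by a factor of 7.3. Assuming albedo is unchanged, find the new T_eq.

T_eq ∝ L^(1/4) · d^(−1/2).
T′ = 816 × 7.3^(1/4) = 1340 K.

T_eq ≈ 1340 K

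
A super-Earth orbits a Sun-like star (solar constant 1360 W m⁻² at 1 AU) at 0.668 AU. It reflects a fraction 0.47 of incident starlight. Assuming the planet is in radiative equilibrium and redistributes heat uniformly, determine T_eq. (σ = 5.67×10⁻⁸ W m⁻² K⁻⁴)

T_eq ≈ 291 K

Flux at 0.668 AU: S = 1360/0.668² = 3050 W m⁻².
Energy balance: absorbed = emitted ⇒ πR²·S(1−A) = 4πR²·σT_eq⁴, so T_eq⁴ = S(1−A)/(4σ).
T_eq = [3050 × 0.53 / (4 × 5.67×10⁻⁸)]^(1/4) = (7.12×10⁹)^(1/4) = 291 K.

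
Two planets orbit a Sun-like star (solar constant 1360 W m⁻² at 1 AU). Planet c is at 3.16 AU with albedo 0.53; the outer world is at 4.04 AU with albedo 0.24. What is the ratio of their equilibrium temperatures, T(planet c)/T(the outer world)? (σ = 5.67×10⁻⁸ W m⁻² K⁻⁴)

T_eq = [S₀(1−A)/(4σd²)]^(1/4), so T ∝ (1−A)^(1/4) / √d.
T₁ = [1360×0.47/(4×5.67×10⁻⁸×3.16²)]^(1/4) = 129.61 K.
T₂ = [1360×0.76/(4×5.67×10⁻⁸×4.04²)]^(1/4) = 129.27 K.

T₁/T₂ ≈ 1.003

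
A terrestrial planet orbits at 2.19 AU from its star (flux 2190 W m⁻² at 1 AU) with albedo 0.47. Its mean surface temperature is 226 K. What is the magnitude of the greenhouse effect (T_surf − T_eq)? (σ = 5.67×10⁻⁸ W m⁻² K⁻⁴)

ΔT ≈ 45.3 K

S = 2190/2.19² = 456.6 W m⁻².
T_eq = [S(1−A)/(4σ)]^(1/4) = [456.6×0.53/(4×5.67×10⁻⁸)]^(1/4) = 180.7 K.
ΔT = T_surf − T_eq = 226 − 180.7.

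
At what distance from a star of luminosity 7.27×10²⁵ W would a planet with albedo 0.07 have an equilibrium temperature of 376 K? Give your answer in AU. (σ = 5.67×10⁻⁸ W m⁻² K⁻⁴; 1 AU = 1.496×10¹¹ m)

From T_eq⁴ = L(1−A)/(16πσd²): d = √[L(1−A)/(16πσT_eq⁴)].
d = √[7.27×10²⁵ × 0.93 / (16π × 5.67×10⁻⁸ × (376)⁴)] = 3.45×10¹⁰ m = 0.230 AU.

d ≈ 0.230 AU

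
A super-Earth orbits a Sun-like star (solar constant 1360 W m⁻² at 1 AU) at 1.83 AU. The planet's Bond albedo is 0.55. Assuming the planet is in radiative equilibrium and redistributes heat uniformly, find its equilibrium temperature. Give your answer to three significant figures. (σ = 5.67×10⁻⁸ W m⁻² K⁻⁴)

Flux at 1.83 AU: S = 1360/1.83² = 406 W m⁻².
Energy balance: absorbed = emitted ⇒ πR²·S(1−A) = 4πR²·σT_eq⁴, so T_eq⁴ = S(1−A)/(4σ).
T_eq = [406 × 0.45 / (4 × 5.67×10⁻⁸)]^(1/4) = (8.06×10⁸)^(1/4) = 168 K.

T_eq ≈ 168 K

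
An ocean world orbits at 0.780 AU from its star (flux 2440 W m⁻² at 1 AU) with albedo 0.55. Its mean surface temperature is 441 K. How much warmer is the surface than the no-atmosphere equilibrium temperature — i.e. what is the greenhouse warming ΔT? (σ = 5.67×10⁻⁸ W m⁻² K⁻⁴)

S = 2440/0.780² = 4011 W m⁻².
T_eq = [S(1−A)/(4σ)]^(1/4) = [4011×0.45/(4×5.67×10⁻⁸)]^(1/4) = 298.7 K.
ΔT = T_surf − T_eq = 441 − 298.7.

ΔT ≈ 142.3 K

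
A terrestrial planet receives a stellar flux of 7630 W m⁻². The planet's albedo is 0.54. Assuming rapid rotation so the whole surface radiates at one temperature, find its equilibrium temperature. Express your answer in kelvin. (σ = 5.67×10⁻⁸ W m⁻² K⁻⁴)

T_eq ≈ 353 K

Energy balance: absorbed = emitted ⇒ πR²·S(1−A) = 4πR²·σT_eq⁴, so T_eq⁴ = S(1−A)/(4σ).
T_eq = [7630 × 0.46 / (4 × 5.67×10⁻⁸)]^(1/4) = (1.55×10¹⁰)^(1/4) = 353 K.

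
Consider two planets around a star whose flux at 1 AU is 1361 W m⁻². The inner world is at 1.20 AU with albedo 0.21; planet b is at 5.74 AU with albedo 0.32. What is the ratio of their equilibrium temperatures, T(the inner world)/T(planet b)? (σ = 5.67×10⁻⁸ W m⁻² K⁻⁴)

T₁/T₂ ≈ 2.271

T_eq = [S₀(1−A)/(4σd²)]^(1/4), so T ∝ (1−A)^(1/4) / √d.
T₁ = [1361×0.79/(4×5.67×10⁻⁸×1.20²)]^(1/4) = 239.54 K.
T₂ = [1361×0.68/(4×5.67×10⁻⁸×5.74²)]^(1/4) = 105.49 K.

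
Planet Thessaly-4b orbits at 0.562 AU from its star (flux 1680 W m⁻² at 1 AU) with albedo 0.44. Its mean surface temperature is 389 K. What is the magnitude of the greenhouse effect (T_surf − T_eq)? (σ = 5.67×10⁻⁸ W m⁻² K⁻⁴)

S = 1680/0.562² = 5319 W m⁻².
T_eq = [S(1−A)/(4σ)]^(1/4) = [5319×0.56/(4×5.67×10⁻⁸)]^(1/4) = 338.5 K.
ΔT = T_surf − T_eq = 389 − 338.5.

ΔT ≈ 50.5 K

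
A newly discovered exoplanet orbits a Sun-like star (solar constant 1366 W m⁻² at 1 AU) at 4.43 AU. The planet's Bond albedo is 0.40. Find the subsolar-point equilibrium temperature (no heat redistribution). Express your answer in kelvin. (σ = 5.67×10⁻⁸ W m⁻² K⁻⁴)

Flux at 4.43 AU: S = 1366/4.43² = 69.6 W m⁻².
At the subsolar point the surface absorbs S(1−A) and emits σT⁴ per unit area — no factor of 4, since only the local patch is in balance.
T = [69.6 × 0.60 / 5.67×10⁻⁸]^(1/4) = (7.37×10⁸)^(1/4) = 165 K.

T_ss ≈ 165 K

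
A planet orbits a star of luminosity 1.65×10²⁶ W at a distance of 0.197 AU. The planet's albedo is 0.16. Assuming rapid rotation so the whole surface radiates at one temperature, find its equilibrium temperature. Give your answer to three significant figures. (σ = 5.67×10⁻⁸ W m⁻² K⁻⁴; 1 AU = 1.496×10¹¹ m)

d = 0.197 AU = 2.95×10¹⁰ m.
Flux: S = L/(4πd²) = 1.65×10²⁶/(4π×(2.95×10¹⁰)²) = 1.51×10⁴ W m⁻².
Energy balance: absorbed = emitted ⇒ πR²·S(1−A) = 4πR²·σT_eq⁴, so T_eq⁴ = S(1−A)/(4σ).
T_eq = [1.51×10⁴ × 0.84 / (4 × 5.67×10⁻⁸)]^(1/4) = (5.60×10¹⁰)^(1/4) = 486 K.

T_eq ≈ 486 K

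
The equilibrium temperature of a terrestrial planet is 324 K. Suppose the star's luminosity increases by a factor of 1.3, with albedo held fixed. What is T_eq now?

T_eq ≈ 346 K

T_eq ∝ L^(1/4) · d^(−1/2).
T′ = 324 × 1.3^(1/4) = 346 K.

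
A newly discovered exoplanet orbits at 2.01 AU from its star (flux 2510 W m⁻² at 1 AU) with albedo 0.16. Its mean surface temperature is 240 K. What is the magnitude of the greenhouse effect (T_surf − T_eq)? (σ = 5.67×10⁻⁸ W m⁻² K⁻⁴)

S = 2510/2.01² = 621.3 W m⁻².
T_eq = [S(1−A)/(4σ)]^(1/4) = [621.3×0.84/(4×5.67×10⁻⁸)]^(1/4) = 219.0 K.
ΔT = T_surf − T_eq = 240 − 219.0.

ΔT ≈ 21.0 K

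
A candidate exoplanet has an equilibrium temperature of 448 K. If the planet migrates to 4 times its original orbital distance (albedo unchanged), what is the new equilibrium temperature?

T_eq ≈ 224 K

T_eq ∝ L^(1/4) · d^(−1/2).
T′ = 448 / 4^(1/2) = 224 K.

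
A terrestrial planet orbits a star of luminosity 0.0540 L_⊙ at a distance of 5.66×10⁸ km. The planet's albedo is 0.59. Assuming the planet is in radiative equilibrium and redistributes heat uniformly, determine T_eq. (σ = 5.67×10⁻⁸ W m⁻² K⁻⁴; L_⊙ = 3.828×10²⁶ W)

d = 5.66×10⁸ km = 5.66×10¹¹ m.
L = 0.0540 × 3.828×10²⁶ = 2.07×10²⁵ W.
Flux: S = L/(4πd²) = 2.07×10²⁵/(4π×(5.66×10¹¹)²) = 5.13 W m⁻².
Energy balance: absorbed = emitted ⇒ πR²·S(1−A) = 4πR²·σT_eq⁴, so T_eq⁴ = S(1−A)/(4σ).
T_eq = [5.13 × 0.41 / (4 × 5.67×10⁻⁸)]^(1/4) = (9.28×10⁶)^(1/4) = 55.2 K.

T_eq ≈ 55.2 K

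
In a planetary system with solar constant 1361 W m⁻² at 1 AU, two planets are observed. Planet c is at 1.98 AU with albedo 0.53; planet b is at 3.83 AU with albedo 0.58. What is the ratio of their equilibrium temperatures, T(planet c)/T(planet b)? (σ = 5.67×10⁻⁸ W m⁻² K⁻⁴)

T₁/T₂ ≈ 1.430

T_eq = [S₀(1−A)/(4σd²)]^(1/4), so T ∝ (1−A)^(1/4) / √d.
T₁ = [1361×0.47/(4×5.67×10⁻⁸×1.98²)]^(1/4) = 163.77 K.
T₂ = [1361×0.42/(4×5.67×10⁻⁸×3.83²)]^(1/4) = 114.49 K.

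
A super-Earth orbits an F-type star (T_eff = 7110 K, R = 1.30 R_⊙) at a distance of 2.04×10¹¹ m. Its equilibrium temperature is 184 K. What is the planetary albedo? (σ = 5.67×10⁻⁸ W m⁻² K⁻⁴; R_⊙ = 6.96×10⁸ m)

A ≈ 0.91

R_⋆ = 1.30 × 6.96×10⁸ = 9.05×10⁸ m.
L = 4πR_⋆²σT_⋆⁴ = 4π(9.05×10⁸)² × 5.67×10⁻⁸ × (7110)⁴ = 1.49×10²⁷ W.
S = L/(4πd²) = 2850 W m⁻².
From T_eq⁴ = S(1−A)/(4σ): 1−A = 4σT_eq⁴/S.
1−A = 4 × 5.67×10⁻⁸ × (184)⁴ / 2850 = 0.091.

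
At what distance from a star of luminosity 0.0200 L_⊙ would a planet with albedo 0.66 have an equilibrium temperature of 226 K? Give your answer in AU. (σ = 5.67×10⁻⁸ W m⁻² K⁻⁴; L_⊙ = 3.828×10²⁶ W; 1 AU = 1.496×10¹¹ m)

L = 0.0200 × 3.828×10²⁶ = 7.66×10²⁴ W.
From T_eq⁴ = L(1−A)/(16πσd²): d = √[L(1−A)/(16πσT_eq⁴)].
d = √[7.66×10²⁴ × 0.34 / (16π × 5.67×10⁻⁸ × (226)⁴)] = 1.87×10¹⁰ m = 0.125 AU.

d ≈ 0.125 AU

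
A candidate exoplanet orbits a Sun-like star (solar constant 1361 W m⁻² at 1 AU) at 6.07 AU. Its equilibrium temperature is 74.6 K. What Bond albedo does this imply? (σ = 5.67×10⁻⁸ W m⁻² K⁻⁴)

Flux at 6.07 AU: S = 1361/6.07² = 36.9 W m⁻².
From T_eq⁴ = S(1−A)/(4σ): 1−A = 4σT_eq⁴/S.
1−A = 4 × 5.67×10⁻⁸ × (74.6)⁴ / 36.9 = 0.190.

A ≈ 0.81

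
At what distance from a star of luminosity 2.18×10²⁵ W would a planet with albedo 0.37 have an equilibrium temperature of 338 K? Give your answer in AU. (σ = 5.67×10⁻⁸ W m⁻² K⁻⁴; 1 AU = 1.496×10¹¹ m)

d ≈ 0.128 AU

From T_eq⁴ = L(1−A)/(16πσd²): d = √[L(1−A)/(16πσT_eq⁴)].
d = √[2.18×10²⁵ × 0.63 / (16π × 5.67×10⁻⁸ × (338)⁴)] = 1.92×10¹⁰ m = 0.128 AU.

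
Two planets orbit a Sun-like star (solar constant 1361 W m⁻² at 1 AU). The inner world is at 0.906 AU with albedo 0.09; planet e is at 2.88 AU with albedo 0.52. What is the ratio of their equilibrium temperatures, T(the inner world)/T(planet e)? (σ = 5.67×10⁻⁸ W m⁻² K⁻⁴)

T_eq = [S₀(1−A)/(4σd²)]^(1/4), so T ∝ (1−A)^(1/4) / √d.
T₁ = [1361×0.91/(4×5.67×10⁻⁸×0.906²)]^(1/4) = 285.59 K.
T₂ = [1361×0.48/(4×5.67×10⁻⁸×2.88²)]^(1/4) = 136.51 K.

T₁/T₂ ≈ 2.092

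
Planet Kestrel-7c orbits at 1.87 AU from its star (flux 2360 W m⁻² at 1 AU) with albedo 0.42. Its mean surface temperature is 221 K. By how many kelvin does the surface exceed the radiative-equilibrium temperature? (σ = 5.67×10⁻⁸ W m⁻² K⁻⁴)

S = 2360/1.87² = 674.9 W m⁻².
T_eq = [S(1−A)/(4σ)]^(1/4) = [674.9×0.58/(4×5.67×10⁻⁸)]^(1/4) = 203.8 K.
ΔT = T_surf − T_eq = 221 − 203.8.

ΔT ≈ 17.2 K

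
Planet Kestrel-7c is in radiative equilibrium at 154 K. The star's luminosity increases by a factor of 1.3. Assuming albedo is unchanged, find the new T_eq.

T_eq ∝ L^(1/4) · d^(−1/2).
T′ = 154 × 1.3^(1/4) = 164 K.

T_eq ≈ 164 K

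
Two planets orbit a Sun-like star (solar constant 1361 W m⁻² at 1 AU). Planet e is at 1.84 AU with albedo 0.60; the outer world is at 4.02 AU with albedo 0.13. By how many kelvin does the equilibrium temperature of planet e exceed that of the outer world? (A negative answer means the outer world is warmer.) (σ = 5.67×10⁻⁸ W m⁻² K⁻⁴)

ΔT ≈ 29.1 K

T_eq = [S₀(1−A)/(4σd²)]^(1/4), so T ∝ (1−A)^(1/4) / √d.
T₁ = [1361×0.40/(4×5.67×10⁻⁸×1.84²)]^(1/4) = 163.18 K.
T₂ = [1361×0.87/(4×5.67×10⁻⁸×4.02²)]^(1/4) = 134.07 K.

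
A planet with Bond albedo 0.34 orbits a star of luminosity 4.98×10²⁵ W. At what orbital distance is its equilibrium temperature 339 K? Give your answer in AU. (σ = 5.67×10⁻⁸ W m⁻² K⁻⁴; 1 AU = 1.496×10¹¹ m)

d ≈ 0.198 AU

From T_eq⁴ = L(1−A)/(16πσd²): d = √[L(1−A)/(16πσT_eq⁴)].
d = √[4.98×10²⁵ × 0.66 / (16π × 5.67×10⁻⁸ × (339)⁴)] = 2.96×10¹⁰ m = 0.198 AU.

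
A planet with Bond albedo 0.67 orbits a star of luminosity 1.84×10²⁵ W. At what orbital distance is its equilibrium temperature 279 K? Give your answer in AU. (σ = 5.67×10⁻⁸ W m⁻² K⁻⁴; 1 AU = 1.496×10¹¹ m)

From T_eq⁴ = L(1−A)/(16πσd²): d = √[L(1−A)/(16πσT_eq⁴)].
d = √[1.84×10²⁵ × 0.33 / (16π × 5.67×10⁻⁸ × (279)⁴)] = 1.88×10¹⁰ m = 0.125 AU.

d ≈ 0.125 AU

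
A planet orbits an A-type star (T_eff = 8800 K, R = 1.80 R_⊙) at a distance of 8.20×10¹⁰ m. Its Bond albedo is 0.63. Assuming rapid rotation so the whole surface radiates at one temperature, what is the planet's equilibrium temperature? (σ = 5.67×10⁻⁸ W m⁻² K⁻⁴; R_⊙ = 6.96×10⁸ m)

T_eq ≈ 600 K

R_⋆ = 1.80 × 6.96×10⁸ = 1.25×10⁹ m.
L = 4πR_⋆²σT_⋆⁴ = 4π(1.25×10⁹)² × 5.67×10⁻⁸ × (8800)⁴ = 6.71×10²⁷ W.
S = L/(4πd²) = 7.94×10⁴ W m⁻².
Energy balance: absorbed = emitted ⇒ πR²·S(1−A) = 4πR²·σT_eq⁴, so T_eq⁴ = S(1−A)/(4σ).
T_eq = [7.94×10⁴ × 0.37 / (4 × 5.67×10⁻⁸)]^(1/4) = (1.29×10¹¹)^(1/4) = 600 K.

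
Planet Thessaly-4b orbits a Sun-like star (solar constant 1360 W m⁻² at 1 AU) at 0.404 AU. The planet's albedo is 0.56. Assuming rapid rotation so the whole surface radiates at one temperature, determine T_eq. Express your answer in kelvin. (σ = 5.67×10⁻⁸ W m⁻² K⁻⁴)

T_eq ≈ 357 K

Flux at 0.404 AU: S = 1360/0.404² = 8330 W m⁻².
Energy balance: absorbed = emitted ⇒ πR²·S(1−A) = 4πR²·σT_eq⁴, so T_eq⁴ = S(1−A)/(4σ).
T_eq = [8330 × 0.44 / (4 × 5.67×10⁻⁸)]^(1/4) = (1.62×10¹⁰)^(1/4) = 357 K.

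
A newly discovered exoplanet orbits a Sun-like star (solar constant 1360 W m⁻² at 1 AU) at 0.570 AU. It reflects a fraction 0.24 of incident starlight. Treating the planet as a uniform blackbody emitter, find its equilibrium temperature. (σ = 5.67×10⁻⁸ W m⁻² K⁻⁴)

Flux at 0.570 AU: S = 1360/0.570² = 4190 W m⁻².
Energy balance: absorbed = emitted ⇒ πR²·S(1−A) = 4πR²·σT_eq⁴, so T_eq⁴ = S(1−A)/(4σ).
T_eq = [4190 × 0.76 / (4 × 5.67×10⁻⁸)]^(1/4) = (1.40×10¹⁰)^(1/4) = 344 K.

T_eq ≈ 344 K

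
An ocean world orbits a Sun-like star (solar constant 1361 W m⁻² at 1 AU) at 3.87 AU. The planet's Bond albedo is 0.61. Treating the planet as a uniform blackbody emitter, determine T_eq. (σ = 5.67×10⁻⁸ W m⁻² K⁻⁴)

Flux at 3.87 AU: S = 1361/3.87² = 90.9 W m⁻².
Energy balance: absorbed = emitted ⇒ πR²·S(1−A) = 4πR²·σT_eq⁴, so T_eq⁴ = S(1−A)/(4σ).
T_eq = [90.9 × 0.39 / (4 × 5.67×10⁻⁸)]^(1/4) = (1.56×10⁸)^(1/4) = 112 K.

T_eq ≈ 112 K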